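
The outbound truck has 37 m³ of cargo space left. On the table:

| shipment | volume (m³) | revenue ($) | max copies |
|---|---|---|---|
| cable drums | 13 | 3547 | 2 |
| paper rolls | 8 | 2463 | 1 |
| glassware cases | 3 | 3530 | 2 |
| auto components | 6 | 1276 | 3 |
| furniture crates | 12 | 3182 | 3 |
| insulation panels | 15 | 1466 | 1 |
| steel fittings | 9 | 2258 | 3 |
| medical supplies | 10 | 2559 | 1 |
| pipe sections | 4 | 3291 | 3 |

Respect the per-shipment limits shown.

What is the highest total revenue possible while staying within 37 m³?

Paper rolls + 2×glassware cases + medical supplies + 3×pipe sections uses 36 of the 37 m³ and totals 21955.

21955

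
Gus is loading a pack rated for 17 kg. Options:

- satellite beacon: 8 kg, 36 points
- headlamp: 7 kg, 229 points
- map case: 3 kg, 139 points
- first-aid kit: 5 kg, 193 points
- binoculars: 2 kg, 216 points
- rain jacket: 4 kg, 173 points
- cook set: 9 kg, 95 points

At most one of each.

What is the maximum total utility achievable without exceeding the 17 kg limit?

777

Density check — binoculars 108.00, map case 46.33, rain jacket 43.25 are the best per kg.
Taking the top-ratio items first gives map case + first-aid kit + binoculars + rain jacket for 721 (14 kg).
Replace rain jacket with headlamp: the trade gains 56 net, giving 777 at 17 kg.
The closest alternative, headlamp + map case + binoculars + rain jacket, reaches only 757.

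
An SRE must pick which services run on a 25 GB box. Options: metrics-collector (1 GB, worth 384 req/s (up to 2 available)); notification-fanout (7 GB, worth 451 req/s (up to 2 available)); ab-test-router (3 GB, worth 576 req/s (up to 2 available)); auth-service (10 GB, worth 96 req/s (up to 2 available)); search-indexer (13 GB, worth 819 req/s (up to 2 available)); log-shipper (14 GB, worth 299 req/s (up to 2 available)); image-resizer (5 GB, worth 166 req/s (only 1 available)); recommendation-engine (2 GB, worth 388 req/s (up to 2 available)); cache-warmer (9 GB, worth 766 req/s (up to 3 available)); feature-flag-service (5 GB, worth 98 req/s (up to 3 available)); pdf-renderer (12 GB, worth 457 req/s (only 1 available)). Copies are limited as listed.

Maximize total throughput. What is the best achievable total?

3515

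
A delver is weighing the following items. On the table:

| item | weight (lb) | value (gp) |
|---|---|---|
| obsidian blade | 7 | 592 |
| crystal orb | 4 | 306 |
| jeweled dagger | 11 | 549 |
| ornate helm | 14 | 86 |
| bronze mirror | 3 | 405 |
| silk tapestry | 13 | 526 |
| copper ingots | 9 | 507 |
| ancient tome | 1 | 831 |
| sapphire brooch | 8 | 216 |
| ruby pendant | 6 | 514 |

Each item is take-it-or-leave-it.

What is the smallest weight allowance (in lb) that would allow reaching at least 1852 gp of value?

14

Look for the lowest-weight combination reaching 1852.
obsidian blade + ancient tome + ruby pendant: 1937 value at 14 lb.
Any bundle with less than 14 lb falls short of 1852.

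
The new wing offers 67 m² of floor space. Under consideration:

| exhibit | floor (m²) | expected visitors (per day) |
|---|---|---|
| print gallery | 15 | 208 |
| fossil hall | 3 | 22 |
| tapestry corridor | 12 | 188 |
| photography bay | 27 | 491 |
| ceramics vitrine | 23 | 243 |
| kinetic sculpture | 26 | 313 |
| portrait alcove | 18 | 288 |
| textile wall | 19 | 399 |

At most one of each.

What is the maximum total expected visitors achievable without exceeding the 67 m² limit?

1200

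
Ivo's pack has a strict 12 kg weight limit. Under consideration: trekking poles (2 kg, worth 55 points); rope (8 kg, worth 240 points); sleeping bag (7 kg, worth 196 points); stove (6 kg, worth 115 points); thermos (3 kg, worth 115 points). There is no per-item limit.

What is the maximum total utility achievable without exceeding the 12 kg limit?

460

Density check — thermos 38.33, rope 30.00, sleeping bag 28.00 are the best per kg.
The ratio ordering already packs tightly: 4×thermos, 12 kg, 460.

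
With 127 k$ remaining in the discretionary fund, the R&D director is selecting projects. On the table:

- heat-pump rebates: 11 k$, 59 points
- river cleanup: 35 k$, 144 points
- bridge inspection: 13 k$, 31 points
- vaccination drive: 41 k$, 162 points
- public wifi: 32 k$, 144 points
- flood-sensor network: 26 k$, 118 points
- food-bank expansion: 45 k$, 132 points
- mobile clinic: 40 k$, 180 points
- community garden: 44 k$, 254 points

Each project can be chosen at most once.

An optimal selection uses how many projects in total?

4

Best achievable projected impact is 637.
For example heat-pump rebates + public wifi + mobile clinic + community garden achieves it, using 127 k$.
Every optimal selection uses 4 projects.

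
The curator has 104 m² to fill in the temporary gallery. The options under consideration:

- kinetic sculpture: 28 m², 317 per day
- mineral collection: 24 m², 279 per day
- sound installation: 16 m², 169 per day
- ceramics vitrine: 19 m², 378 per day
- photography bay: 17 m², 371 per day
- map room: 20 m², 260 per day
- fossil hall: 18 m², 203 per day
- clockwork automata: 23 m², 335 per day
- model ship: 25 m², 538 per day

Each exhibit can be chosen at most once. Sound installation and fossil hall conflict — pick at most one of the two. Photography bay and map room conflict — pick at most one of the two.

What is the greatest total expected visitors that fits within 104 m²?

1825

Ceramics vitrine + photography bay + fossil hall + clockwork automata + model ship uses 102 of the 104 m² and totals 1825.
The spare 2 m² is too small for any remaining exhibit, and no feasible exchange beats 1825.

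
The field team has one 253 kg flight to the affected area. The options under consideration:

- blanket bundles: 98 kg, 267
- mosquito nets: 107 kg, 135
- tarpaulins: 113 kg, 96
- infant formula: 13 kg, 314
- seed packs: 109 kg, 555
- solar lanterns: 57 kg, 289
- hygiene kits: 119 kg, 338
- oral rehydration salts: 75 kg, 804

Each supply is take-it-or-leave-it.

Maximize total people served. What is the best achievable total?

1674

Ranking by ratio (people served/kg): infant formula 24.15, oral rehydration salts 10.72, seed packs 5.09.
Greedy by ratio would take infant formula + seed packs + oral rehydration salts: 197 kg used, total 1673.
Dropping seed packs frees 109 kg; slotting in blanket bundles + solar lanterns (155 kg) lifts the total to 1674 at 243 kg.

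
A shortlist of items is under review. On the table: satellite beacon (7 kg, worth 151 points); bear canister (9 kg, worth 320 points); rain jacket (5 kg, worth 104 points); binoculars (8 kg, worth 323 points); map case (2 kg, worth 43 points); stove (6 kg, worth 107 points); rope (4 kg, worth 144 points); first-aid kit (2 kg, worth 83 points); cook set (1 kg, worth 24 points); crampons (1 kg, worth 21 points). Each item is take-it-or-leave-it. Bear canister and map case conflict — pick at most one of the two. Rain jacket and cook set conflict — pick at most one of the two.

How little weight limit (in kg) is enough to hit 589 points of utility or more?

16

Minimise kg subject to total utility ≥ 589.
binoculars + map case + rope + first-aid kit reaches 593 using 16 kg.
Below 16 kg the best achievable stays under 589.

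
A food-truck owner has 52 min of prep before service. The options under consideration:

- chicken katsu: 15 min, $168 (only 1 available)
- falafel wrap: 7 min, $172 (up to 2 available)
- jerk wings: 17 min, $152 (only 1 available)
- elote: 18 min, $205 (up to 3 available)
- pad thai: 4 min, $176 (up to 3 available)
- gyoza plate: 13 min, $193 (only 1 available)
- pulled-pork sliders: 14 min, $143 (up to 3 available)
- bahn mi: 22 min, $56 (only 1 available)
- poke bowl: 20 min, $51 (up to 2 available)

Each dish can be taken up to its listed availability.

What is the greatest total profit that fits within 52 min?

1098

Filling by ratio: 2×falafel wrap + 3×pad thai + gyoza plate for 1065, with 13 min left unused.
Dropping falafel wrap frees 7 min; slotting in elote (18 min) lifts the total to 1098 at 50 min.
Nothing else within 52 min beats 1098.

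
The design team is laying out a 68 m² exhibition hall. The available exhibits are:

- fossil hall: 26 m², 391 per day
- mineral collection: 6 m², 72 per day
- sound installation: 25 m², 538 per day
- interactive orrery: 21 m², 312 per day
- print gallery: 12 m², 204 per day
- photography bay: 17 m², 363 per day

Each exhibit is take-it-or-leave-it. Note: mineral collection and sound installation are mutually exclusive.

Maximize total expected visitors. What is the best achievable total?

Fossil hall + sound installation + photography bay uses 68 of the 68 m² and totals 1292.

1292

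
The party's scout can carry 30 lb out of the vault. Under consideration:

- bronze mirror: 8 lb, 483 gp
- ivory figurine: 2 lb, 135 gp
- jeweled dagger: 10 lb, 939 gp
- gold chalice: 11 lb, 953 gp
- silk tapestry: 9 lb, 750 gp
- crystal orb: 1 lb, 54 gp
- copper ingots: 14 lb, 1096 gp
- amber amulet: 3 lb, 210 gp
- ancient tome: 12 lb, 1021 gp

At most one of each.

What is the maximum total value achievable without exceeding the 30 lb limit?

The ratio ordering already packs tightly: jeweled dagger + gold chalice + silk tapestry, 30 lb, 2642.

2642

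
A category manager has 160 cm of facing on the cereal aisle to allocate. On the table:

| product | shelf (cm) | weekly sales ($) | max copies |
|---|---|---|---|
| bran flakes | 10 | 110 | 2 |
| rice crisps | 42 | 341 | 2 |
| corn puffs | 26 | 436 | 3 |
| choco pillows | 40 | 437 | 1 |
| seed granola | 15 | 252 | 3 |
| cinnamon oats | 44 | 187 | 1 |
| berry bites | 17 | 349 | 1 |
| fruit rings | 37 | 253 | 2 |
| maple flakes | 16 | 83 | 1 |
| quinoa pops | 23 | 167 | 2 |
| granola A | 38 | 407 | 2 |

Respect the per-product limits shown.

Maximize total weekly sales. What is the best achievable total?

Best packing: 2×bran flakes + 3×corn puffs + 3×seed granola + berry bites — 160 cm, 2633 total.
No other feasible combination exceeds 2633.

2633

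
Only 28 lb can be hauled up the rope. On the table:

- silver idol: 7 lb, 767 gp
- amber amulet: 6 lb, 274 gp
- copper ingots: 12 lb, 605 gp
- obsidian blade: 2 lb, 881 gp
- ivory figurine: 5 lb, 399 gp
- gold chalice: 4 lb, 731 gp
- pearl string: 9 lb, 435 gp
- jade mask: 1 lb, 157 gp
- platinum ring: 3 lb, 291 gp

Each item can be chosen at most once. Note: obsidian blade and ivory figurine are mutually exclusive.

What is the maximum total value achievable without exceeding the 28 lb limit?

3275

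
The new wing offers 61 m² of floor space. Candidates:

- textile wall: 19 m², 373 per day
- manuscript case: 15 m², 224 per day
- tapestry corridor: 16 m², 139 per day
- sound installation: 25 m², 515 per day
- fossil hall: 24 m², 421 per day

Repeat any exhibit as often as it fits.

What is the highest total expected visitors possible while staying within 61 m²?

1119

Filling by ratio: 2×sound installation for 1030, with 11 m² left unused.
The 50 m² tied up in 2×sound installation is better spent on 3×textile wall — total rises to 1119 (57 m²).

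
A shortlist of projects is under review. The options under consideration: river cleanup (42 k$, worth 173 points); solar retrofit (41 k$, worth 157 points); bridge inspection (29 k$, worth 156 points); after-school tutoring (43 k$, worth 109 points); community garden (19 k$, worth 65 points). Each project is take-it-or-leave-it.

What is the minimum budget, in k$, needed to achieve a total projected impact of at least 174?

48

Minimise k$ subject to total projected impact ≥ 174.
Taking bridge inspection + community garden gives 221 (≥ 174) for 48 k$.
Any bundle with less than 48 k$ falls short of 174.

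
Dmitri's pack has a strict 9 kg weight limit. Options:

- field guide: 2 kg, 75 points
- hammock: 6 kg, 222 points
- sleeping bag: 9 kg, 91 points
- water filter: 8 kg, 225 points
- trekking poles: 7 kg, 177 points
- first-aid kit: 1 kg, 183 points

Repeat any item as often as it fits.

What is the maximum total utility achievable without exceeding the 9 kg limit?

9×first-aid kit uses 9 of the 9 kg and totals 1647.
Nothing else within 9 kg beats 1647.

1647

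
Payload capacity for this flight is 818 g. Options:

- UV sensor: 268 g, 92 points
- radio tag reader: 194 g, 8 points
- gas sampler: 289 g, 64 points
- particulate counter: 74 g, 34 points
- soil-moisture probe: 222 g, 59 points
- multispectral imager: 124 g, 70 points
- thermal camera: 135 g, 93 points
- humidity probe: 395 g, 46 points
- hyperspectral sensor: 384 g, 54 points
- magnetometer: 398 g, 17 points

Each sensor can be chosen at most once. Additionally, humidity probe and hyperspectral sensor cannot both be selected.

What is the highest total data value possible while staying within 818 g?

319

Filling by ratio: UV sensor + radio tag reader + particulate counter + multispectral imager + thermal camera for 297, with 23 g left unused.
Replace radio tag reader and particulate counter with gas sampler: the trade gains 22 net, giving 319 at 816 g.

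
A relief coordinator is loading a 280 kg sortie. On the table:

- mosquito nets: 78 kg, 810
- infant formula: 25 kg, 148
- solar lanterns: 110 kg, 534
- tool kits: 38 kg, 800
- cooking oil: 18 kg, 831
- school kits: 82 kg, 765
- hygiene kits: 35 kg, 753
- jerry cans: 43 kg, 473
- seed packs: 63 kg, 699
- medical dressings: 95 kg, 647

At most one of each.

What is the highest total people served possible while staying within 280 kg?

Mosquito nets + tool kits + cooking oil + hygiene kits + jerry cans + seed packs uses 275 of the 280 kg and totals 4366.
Next best is tool kits + cooking oil + school kits + hygiene kits + jerry cans + seed packs at 4321 (279 kg) — short by 45.

4366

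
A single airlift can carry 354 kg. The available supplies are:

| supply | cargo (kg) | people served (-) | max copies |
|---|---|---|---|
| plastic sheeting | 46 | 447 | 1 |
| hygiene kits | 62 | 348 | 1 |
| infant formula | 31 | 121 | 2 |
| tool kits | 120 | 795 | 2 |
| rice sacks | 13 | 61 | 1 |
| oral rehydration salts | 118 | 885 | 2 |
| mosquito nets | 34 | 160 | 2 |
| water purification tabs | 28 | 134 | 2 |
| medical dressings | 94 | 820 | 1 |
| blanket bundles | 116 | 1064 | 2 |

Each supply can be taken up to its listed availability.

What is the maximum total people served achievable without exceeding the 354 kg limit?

3082

A density-first pass picks plastic sheeting + hygiene kits + rice sacks + 2×blanket bundles — 2984 at 353 kg.
A better packing is water purification tabs + medical dressings + 2×blanket bundles: 354 kg, total 3082.
Nothing else within 354 kg beats 3082.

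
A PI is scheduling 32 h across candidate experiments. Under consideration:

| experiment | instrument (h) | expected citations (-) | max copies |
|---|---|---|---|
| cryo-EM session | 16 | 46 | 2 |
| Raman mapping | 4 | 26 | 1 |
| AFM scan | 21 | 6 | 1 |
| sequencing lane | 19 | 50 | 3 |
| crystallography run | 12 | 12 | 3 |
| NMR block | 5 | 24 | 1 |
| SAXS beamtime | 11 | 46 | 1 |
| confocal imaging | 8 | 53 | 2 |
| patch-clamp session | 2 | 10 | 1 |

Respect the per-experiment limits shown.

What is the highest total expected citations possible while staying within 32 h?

178

By expected citations per h: confocal imaging 6.62, Raman mapping 6.50, patch-clamp session 5.00 lead.
The ratio heuristic lands on Raman mapping + NMR block + 2×confocal imaging + patch-clamp session (166) but leaves 5 h idle.
Dropping NMR block and patch-clamp session frees 7 h; slotting in SAXS beamtime (11 h) lifts the total to 178 at 31 h.
Every other selection either busts 32 h or exceeds an availability limit or fails to beat 178.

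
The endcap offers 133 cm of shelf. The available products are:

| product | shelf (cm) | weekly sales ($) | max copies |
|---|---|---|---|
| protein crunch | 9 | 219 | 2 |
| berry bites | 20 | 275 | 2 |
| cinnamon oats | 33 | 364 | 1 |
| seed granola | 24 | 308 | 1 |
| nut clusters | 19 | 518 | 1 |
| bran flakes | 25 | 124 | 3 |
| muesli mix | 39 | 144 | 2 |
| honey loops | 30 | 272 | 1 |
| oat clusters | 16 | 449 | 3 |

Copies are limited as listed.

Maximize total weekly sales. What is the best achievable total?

2886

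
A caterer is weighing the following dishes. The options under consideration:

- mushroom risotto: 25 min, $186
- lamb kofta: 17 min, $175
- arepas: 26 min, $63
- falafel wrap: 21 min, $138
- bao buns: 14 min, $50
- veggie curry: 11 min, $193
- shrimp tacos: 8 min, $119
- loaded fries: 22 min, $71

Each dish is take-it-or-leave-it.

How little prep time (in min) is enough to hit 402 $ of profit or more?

36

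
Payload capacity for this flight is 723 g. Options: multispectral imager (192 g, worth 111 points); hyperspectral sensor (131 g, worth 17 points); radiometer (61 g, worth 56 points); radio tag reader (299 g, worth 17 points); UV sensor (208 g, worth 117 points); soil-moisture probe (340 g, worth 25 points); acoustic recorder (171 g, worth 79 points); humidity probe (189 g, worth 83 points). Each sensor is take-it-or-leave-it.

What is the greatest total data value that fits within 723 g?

367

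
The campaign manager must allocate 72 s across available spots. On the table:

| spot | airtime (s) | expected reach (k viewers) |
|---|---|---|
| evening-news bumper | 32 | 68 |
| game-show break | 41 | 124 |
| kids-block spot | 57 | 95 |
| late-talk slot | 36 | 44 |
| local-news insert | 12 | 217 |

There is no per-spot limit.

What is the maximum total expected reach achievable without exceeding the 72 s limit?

Density check — local-news insert 18.08, game-show break 3.02, evening-news bumper 2.12, kids-block spot 1.67 are the best per s.
6×local-news insert uses 72 of the 72 s and totals 1302.

1302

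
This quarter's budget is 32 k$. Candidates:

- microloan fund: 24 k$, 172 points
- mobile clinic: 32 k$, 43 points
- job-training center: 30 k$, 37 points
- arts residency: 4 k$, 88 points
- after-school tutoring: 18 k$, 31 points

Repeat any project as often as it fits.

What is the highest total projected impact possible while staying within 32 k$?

The ratio ordering already packs tightly: 8×arts residency, 32 k$, 704.

704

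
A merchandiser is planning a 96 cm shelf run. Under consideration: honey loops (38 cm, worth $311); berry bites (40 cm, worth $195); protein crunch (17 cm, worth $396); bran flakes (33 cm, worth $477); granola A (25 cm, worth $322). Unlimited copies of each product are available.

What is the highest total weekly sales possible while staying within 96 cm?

1980

Best packing: 5×protein crunch — 85 cm, 1980 total.
No other feasible combination exceeds 1980.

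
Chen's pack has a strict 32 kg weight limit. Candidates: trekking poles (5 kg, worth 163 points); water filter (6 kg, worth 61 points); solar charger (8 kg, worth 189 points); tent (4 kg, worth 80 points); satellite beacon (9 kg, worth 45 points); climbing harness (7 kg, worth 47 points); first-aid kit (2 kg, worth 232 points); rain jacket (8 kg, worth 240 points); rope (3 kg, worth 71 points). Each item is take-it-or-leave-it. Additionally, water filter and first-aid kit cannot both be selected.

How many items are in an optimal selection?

The maximum utility within 32 kg is 975.
trekking poles + solar charger + tent + first-aid kit + rain jacket + rope hits 975 at 30 kg.
Any selection reaching 975 contains exactly 6 items.

6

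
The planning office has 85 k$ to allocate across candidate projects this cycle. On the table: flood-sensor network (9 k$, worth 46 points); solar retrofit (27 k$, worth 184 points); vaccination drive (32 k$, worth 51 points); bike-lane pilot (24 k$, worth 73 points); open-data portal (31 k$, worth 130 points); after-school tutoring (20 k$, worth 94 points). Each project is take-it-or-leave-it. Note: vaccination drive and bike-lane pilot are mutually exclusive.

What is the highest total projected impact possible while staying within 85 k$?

A density-first pass picks flood-sensor network + solar retrofit + bike-lane pilot + after-school tutoring — 397 at 80 k$.
Dropping flood-sensor network and bike-lane pilot frees 33 k$; slotting in open-data portal (31 k$) lifts the total to 408 at 78 k$.
Every other selection either busts 85 k$ or breaks a pairing rule or fails to beat 408.

408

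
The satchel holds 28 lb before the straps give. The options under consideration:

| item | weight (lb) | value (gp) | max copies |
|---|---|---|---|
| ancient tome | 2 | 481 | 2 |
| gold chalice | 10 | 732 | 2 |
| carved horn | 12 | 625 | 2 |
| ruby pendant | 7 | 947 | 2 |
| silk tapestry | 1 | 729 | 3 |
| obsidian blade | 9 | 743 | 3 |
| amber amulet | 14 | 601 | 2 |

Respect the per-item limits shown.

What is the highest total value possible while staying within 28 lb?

By value per lb: silk tapestry 729.00, ancient tome 240.50, ruby pendant 135.29, obsidian blade 82.56 lead.
Filling by ratio: 2×ancient tome + 2×ruby pendant + 3×silk tapestry for 5043, with 7 lb left unused.
Dropping ancient tome frees 2 lb; slotting in obsidian blade (9 lb) lifts the total to 5305 at 28 lb.
That's the maximum — no swap from here does better than 5305.

5305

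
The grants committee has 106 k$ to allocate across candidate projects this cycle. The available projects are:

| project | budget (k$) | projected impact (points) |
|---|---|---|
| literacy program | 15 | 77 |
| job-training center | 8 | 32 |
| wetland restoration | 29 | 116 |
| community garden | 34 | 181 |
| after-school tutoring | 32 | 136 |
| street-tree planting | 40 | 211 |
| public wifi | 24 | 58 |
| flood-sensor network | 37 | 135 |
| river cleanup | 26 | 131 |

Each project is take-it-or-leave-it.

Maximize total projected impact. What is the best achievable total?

528

Ranking by ratio (projected impact/k$): community garden 5.32, street-tree planting 5.28, literacy program 5.13.
A density-first pass picks literacy program + job-training center + community garden + street-tree planting — 501 at 97 k$.
Replace literacy program and job-training center with after-school tutoring: the trade gains 27 net, giving 528 at 106 k$.
That's the maximum — no swap from here does better than 528.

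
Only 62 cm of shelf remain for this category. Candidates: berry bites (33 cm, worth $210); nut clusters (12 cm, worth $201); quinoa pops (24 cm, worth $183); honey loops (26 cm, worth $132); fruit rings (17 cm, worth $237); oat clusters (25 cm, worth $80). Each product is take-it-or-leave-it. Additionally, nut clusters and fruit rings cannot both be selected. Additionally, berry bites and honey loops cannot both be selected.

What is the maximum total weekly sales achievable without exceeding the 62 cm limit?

516

By weekly sales per cm: nut clusters 16.75, fruit rings 13.94, quinoa pops 7.62, berry bites 6.36 lead.
Taking nut clusters + quinoa pops + honey loops: 62 cm used, 516 in weekly sales.
An exhaustive check of the 64 subsets confirms 516.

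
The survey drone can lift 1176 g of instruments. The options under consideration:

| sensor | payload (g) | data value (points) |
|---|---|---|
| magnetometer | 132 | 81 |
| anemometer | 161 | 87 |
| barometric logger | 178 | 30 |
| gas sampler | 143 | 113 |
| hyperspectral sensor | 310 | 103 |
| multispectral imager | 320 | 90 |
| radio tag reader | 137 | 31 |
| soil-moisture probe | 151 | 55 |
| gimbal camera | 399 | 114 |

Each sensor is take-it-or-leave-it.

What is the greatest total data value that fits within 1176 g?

498

A density-first pass picks magnetometer + anemometer + gas sampler + hyperspectral sensor + radio tag reader + soil-moisture probe — 470 at 1034 g.
Dropping radio tag reader and soil-moisture probe frees 288 g; slotting in gimbal camera (399 g) lifts the total to 498 at 1145 g.
Next best is magnetometer + anemometer + gas sampler + multispectral imager + gimbal camera at 485 (1155 g) — short by 13.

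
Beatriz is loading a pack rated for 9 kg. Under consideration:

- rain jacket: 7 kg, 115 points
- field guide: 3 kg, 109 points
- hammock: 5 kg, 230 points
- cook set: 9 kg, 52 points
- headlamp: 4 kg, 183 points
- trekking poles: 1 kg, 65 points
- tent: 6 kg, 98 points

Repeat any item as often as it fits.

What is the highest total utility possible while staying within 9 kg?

585

By utility per kg: trekking poles 65.00, hammock 46.00, headlamp 45.75 lead.
Best packing: 9×trekking poles — 9 kg, 585 total.
No other feasible combination exceeds 585.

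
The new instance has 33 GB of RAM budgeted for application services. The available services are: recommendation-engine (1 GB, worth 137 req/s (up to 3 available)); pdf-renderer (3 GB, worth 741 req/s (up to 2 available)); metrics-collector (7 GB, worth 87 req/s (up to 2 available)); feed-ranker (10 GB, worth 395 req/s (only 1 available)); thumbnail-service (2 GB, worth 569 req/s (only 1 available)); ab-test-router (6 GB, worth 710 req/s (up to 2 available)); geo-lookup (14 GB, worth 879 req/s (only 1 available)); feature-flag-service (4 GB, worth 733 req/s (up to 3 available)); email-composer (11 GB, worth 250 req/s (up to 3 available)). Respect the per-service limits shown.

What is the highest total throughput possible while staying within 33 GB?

By throughput per GB: thumbnail-service 284.50, pdf-renderer 247.00, feature-flag-service 183.25 lead.
A density-first pass picks 3×recommendation-engine + 2×pdf-renderer + thumbnail-service + ab-test-router + 3×feature-flag-service — 5371 at 29 GB.
Dropping 2×recommendation-engine frees 2 GB; slotting in ab-test-router (6 GB) lifts the total to 5807 at 33 GB.
No other feasible combination exceeds 5807.

5807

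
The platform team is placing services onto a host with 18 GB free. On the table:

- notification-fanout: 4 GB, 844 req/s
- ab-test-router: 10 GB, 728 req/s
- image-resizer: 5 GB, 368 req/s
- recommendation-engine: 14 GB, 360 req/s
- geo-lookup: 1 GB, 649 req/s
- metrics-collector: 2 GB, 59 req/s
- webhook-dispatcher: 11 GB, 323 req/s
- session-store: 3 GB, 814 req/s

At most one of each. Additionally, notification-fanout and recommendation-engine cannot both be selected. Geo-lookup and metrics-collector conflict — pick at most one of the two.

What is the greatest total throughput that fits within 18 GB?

Taking notification-fanout + ab-test-router + geo-lookup + session-store: 18 GB used, 3035 in throughput.

3035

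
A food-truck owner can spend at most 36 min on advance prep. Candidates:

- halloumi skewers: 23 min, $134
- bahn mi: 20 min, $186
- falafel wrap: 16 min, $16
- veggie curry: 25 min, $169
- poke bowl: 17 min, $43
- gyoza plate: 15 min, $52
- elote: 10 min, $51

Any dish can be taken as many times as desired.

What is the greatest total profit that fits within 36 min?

238

Greedy by ratio would take bahn mi + elote: 30 min used, total 237.
Replace elote with gyoza plate: the trade gains 1 net, giving 238 at 35 min.
That's the maximum — no swap from here does better than 238.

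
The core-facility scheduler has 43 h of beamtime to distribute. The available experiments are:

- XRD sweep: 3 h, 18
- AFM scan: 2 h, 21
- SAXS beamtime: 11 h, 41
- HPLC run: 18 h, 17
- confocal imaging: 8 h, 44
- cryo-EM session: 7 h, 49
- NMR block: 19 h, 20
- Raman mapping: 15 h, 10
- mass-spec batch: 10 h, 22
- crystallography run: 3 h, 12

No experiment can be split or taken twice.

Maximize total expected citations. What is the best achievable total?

195

Greedy by ratio would take XRD sweep + AFM scan + SAXS beamtime + confocal imaging + cryo-EM session + crystallography run: 34 h used, total 185.
The 3 h tied up in crystallography run is better spent on mass-spec batch — total rises to 195 (41 h).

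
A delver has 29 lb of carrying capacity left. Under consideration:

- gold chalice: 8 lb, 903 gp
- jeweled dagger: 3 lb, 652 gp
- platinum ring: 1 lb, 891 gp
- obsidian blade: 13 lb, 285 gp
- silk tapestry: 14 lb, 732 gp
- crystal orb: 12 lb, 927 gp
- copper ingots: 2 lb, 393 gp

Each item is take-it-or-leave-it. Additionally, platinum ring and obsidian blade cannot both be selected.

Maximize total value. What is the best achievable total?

3766

Gold chalice + jeweled dagger + platinum ring + crystal orb + copper ingots uses 26 of the 29 lb and totals 3766.
Every other selection either busts 29 lb or breaks a pairing rule or fails to beat 3766.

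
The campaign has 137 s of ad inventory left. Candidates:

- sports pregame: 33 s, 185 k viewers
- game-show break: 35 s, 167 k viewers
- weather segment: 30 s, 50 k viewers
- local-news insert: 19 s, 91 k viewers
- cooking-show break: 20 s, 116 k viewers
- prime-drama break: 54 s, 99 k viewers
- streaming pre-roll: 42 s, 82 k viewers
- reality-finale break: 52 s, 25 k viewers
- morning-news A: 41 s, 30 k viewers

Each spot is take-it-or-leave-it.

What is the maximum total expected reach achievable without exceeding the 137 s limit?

By expected reach per s: cooking-show break 5.80, sports pregame 5.61, local-news insert 4.79 lead.
Sports pregame + game-show break + weather segment + local-news insert + cooking-show break uses 137 of the 137 s and totals 609.
Runner-up sports pregame + game-show break + local-news insert + cooking-show break tops out at 559.

609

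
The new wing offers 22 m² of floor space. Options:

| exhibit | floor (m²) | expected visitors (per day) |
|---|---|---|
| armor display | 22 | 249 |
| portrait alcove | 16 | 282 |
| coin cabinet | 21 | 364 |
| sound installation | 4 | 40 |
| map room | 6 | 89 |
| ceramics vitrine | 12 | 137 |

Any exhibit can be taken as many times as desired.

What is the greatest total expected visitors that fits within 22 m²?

The ratio ordering already packs tightly: portrait alcove + map room, 22 m², 371.
No other feasible combination exceeds 371.

371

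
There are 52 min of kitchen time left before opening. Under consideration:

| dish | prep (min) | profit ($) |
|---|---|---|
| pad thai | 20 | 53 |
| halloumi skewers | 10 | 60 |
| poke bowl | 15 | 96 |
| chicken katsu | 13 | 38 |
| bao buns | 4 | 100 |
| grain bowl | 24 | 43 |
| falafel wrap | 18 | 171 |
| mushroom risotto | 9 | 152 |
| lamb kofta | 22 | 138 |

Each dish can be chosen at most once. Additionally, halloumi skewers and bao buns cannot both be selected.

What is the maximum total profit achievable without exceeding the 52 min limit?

519

Taking poke bowl + bao buns + falafel wrap + mushroom risotto: 46 min used, 519 in profit.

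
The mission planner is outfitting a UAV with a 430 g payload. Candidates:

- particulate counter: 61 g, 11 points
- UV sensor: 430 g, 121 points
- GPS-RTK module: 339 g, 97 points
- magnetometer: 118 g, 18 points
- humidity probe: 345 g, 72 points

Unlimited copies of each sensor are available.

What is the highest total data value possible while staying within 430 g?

121

Greedy by ratio would take particulate counter + GPS-RTK module: 400 g used, total 108.
Replace particulate counter and GPS-RTK module with UV sensor: the trade gains 13 net, giving 121 at 430 g.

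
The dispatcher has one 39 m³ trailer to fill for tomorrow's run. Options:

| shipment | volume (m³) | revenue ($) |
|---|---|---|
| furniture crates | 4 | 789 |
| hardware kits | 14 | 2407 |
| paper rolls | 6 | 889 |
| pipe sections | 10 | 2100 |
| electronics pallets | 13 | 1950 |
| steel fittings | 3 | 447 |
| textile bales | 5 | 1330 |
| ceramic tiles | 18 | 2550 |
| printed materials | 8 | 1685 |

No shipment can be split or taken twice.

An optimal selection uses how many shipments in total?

Optimal total is 7522.
One optimal bundle: hardware kits + pipe sections + textile bales + printed materials (37 m³).
Every optimal selection uses 4 shipments.

4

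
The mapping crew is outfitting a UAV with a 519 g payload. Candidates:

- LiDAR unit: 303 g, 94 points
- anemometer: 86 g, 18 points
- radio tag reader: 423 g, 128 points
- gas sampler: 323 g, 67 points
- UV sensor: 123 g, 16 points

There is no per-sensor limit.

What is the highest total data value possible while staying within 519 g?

Filling by ratio: LiDAR unit + 2×anemometer for 130, with 44 g left unused.
Dropping LiDAR unit and anemometer frees 389 g; slotting in radio tag reader (423 g) lifts the total to 146 at 509 g.

146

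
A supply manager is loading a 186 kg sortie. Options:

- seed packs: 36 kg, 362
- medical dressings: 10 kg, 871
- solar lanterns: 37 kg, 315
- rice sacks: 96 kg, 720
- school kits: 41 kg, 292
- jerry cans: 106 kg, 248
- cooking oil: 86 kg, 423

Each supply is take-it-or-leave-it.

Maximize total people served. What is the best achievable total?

Best packing: seed packs + medical dressings + solar lanterns + rice sacks — 179 kg, 2268 total.
Runner-up seed packs + medical dressings + rice sacks + school kits tops out at 2245.

2268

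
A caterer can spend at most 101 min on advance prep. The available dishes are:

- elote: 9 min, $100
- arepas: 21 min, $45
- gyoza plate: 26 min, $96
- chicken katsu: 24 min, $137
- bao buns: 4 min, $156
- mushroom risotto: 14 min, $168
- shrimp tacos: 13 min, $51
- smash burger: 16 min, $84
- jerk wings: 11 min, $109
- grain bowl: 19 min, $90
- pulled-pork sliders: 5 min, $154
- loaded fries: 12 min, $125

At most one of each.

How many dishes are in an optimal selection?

8

The maximum profit within 101 min is 1039.
One optimal bundle: elote + chicken katsu + bao buns + mushroom risotto + jerk wings + grain bowl + pulled-pork sliders + loaded fries (98 min).
Every optimal selection uses 8 dishes.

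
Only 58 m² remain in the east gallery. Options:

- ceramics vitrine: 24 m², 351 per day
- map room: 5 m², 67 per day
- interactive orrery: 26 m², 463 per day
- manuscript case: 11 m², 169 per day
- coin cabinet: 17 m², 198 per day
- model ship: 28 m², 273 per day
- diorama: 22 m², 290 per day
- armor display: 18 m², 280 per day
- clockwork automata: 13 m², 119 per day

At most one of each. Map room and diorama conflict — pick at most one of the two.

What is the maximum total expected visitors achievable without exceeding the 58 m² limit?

912

Interactive orrery + manuscript case + armor display uses 55 of the 58 m² and totals 912.
Next best is ceramics vitrine + map room + interactive orrery at 881 (55 m²) — short by 31.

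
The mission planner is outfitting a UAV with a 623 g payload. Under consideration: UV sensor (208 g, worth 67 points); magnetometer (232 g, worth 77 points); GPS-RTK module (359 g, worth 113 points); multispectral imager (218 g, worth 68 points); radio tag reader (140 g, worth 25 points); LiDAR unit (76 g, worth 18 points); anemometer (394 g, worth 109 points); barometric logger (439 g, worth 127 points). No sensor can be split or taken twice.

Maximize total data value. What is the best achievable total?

190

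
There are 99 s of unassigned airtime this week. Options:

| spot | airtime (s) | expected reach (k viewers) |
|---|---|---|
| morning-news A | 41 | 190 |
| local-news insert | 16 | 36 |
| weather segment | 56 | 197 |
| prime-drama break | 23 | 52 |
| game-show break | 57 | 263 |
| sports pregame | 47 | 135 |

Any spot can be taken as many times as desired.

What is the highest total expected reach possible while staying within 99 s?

453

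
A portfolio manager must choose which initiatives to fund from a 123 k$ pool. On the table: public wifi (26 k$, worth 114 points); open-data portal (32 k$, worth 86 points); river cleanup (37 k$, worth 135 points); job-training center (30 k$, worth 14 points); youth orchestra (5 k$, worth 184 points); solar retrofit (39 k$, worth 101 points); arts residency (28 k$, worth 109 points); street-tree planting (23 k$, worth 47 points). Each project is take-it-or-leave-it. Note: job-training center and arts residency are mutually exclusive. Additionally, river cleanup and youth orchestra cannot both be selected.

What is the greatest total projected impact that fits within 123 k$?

555

Density check — youth orchestra 36.80, public wifi 4.38, arts residency 3.89 are the best per k$.
Taking public wifi + youth orchestra + solar retrofit + arts residency + street-tree planting: 121 k$ used, 555 in projected impact.
The closest alternative, public wifi + open-data portal + youth orchestra + arts residency + street-tree planting, reaches only 540.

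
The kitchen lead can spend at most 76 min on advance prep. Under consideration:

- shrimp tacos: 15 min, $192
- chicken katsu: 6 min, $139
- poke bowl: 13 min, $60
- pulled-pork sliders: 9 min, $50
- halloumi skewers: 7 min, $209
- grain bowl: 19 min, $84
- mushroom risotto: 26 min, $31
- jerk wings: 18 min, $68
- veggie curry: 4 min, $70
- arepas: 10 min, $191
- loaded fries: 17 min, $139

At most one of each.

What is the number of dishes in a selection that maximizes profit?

7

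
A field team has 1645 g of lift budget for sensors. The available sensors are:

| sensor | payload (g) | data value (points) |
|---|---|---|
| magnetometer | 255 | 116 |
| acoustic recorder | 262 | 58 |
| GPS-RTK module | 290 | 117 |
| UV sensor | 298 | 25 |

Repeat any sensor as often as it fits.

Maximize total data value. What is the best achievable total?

699

Density check — magnetometer 0.45, GPS-RTK module 0.40, acoustic recorder 0.22 are the best per g.
A density-first pass picks 6×magnetometer — 696 at 1530 g.
Replace 3×magnetometer with 3×GPS-RTK module: the trade gains 3 net, giving 699 at 1635 g.
Every other selection either busts 1645 g or fails to beat 699.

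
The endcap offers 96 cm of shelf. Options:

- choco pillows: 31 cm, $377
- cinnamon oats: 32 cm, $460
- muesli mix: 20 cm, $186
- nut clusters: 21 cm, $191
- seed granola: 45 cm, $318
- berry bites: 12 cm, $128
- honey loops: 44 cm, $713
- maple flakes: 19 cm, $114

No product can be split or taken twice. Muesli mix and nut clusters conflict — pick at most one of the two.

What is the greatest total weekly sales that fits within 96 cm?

1359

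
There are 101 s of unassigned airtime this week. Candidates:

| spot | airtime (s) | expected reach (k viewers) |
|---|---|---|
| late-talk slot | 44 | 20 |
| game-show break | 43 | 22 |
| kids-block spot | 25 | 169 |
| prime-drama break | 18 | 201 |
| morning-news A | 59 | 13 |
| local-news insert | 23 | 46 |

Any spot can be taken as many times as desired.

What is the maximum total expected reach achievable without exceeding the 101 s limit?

1005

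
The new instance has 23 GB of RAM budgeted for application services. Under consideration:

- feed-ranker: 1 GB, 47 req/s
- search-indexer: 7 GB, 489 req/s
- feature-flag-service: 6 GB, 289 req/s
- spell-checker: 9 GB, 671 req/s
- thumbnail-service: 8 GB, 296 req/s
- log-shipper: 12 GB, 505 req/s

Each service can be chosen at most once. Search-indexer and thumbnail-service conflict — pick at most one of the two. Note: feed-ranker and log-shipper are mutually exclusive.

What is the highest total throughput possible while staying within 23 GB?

1496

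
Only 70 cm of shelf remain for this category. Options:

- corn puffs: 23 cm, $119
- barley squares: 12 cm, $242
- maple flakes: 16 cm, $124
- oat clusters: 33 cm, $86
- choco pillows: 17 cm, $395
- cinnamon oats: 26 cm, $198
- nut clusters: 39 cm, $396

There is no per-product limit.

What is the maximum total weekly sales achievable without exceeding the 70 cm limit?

1580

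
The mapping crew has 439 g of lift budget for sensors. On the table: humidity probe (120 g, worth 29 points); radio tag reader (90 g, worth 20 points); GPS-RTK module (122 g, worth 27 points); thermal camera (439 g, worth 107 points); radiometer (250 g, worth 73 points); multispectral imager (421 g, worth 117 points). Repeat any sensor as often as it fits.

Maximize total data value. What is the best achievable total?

117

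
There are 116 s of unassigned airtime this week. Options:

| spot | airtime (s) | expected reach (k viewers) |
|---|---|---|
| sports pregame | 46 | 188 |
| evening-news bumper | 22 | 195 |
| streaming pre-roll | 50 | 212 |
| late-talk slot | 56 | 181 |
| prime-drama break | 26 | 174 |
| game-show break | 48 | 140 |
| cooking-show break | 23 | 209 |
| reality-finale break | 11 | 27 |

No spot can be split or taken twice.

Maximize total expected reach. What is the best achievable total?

643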